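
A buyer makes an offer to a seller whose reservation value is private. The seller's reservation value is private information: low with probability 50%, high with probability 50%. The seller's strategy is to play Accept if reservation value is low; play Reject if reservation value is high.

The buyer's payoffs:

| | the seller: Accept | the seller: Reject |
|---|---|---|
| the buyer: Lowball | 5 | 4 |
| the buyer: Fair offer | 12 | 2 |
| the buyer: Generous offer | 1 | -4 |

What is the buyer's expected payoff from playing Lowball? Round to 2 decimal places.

4.50

E[Lowball] = 0.5·5 + 0.5·4 = 2.5 + 2 = 4.5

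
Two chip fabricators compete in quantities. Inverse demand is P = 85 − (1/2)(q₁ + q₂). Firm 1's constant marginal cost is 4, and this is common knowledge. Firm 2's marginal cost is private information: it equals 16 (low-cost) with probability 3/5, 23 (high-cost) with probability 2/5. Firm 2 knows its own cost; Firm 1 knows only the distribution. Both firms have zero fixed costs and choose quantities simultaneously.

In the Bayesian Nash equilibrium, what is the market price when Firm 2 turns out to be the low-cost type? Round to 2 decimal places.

34.53

Each type of Firm 2 best-responds to q₁; Firm 1 best-responds to the expected q₂ over Firm 2's types.
Firm 2 with cost c maximizes (85 − (1/2)(q₁+q₂) − c)·q₂, giving q₂(c) = (85 − c − (1/2)q₁).
E[c₂] = 3/5·16 + 2/5·23 = 18.8
Firm 1's FOC against E[q₂] yields q₁ = (85 − 2·4 + E[c₂])/(3/2) = (85 − 8 + 18.8)/(3/2) = 63.8667.
q₂(low-cost) = 37.0667, so P = 85 − (1/2)·(63.8667 + 37.0667) = 34.5333.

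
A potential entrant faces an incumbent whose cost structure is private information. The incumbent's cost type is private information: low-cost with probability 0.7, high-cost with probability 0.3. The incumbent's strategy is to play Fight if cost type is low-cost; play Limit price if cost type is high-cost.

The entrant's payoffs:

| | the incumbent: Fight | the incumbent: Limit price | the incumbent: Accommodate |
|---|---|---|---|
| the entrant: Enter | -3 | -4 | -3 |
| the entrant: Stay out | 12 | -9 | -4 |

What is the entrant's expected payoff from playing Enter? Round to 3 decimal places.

-3.300

E[Enter] = 0.7·(-3) + 0.3·(-4) = (-2.1) + (-1.2) = -3.3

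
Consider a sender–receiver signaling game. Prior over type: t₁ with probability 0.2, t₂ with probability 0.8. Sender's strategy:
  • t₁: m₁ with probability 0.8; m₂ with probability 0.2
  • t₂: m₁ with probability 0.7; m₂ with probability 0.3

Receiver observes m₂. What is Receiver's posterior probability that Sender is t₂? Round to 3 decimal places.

P(m₂) = 0.2·0.2 + 0.8·0.3 = 0.28
P(t₂ | m₂) = (0.8·0.3) / 0.28 = 0.24 / 0.28 = 0.857143

0.857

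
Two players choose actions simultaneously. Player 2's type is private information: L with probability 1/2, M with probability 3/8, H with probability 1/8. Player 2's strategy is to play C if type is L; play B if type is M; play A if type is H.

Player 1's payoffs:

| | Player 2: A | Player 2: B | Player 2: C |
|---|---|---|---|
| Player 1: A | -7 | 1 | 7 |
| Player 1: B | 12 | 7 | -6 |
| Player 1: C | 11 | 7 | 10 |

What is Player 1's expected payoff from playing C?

Take the expectation over Player 2's type, weighting each type's action by its prior probability.
E[C] = 1/2·10 + 3/8·7 + 1/8·11 = 5 + 21/8 + 11/8 = 9

9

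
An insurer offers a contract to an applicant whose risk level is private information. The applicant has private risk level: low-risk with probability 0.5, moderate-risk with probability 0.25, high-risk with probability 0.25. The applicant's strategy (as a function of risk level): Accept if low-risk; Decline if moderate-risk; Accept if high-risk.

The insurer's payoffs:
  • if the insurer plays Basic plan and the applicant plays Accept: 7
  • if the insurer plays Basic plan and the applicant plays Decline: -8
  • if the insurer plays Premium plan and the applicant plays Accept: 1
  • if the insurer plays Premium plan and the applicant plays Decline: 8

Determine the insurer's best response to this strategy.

Basic plan

E[Basic plan] = 0.5·(7) + 0.25·(-8) + 0.25·(7) = 3.25
E[Premium plan] = 0.5·(1) + 0.25·(8) + 0.25·(1) = 2.75
Best response: Basic plan (3.25 is the largest).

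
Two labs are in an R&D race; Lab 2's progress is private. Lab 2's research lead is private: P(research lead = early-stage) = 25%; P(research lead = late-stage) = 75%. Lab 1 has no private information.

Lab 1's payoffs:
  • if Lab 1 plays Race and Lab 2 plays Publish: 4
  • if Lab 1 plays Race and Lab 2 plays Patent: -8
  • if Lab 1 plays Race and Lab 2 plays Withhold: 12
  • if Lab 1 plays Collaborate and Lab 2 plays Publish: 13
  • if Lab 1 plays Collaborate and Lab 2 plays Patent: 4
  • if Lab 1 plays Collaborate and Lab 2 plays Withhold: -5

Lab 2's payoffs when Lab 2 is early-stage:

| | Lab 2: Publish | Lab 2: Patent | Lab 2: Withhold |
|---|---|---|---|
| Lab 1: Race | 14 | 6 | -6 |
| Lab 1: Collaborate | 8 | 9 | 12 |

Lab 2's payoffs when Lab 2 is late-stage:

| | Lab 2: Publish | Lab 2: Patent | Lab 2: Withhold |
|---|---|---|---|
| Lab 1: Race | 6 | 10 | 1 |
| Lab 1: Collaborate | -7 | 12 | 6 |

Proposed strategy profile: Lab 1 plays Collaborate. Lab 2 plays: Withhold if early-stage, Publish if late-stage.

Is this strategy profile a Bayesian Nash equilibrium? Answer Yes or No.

A profile is a BNE iff every type of every player is best-responding given beliefs about the other side.
Lab 1 plays Collaborate: E[Collaborate] = 0.25·(-5) + 0.75·(13) = 8.5; E[Race] = 6. Best-responding. ✓
Lab 2 (research lead early-stage), facing Collaborate: Publish gives 8, Patent gives 9, Withhold gives 12. Proposed Withhold is best. ✓
Lab 2 (research lead late-stage), facing Collaborate: Publish gives -7, Patent gives 12, Withhold gives 6. Proposed Publish is not best — profitable deviation exists. ✗

No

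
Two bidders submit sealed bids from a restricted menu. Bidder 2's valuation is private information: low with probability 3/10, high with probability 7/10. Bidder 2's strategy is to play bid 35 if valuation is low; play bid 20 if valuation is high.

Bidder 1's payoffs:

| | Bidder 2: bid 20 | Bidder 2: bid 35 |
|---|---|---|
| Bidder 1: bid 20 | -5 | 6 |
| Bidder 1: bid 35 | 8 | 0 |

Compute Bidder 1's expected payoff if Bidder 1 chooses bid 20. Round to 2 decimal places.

-1.70

Take the expectation over Bidder 2's valuation, weighting each type's action by its prior probability.
E[bid 20] = 3/10·6 + 7/10·(-5) = 9/5 + (-7/2) = -17/10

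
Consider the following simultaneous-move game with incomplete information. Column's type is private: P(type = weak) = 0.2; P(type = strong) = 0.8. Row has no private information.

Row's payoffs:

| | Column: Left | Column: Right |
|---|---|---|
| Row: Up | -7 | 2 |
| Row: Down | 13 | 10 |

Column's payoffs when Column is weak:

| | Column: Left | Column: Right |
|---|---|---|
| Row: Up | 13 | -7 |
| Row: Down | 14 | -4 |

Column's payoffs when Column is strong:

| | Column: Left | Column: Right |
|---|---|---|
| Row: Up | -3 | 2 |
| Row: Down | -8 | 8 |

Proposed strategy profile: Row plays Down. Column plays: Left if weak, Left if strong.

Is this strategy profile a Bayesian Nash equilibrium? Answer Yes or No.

No

Row plays Down: E[Down] = 0.2·(13) + 0.8·(13) = 13; E[Up] = -7. Best-responding. ✓
Column (type weak), facing Down: Left gives 14, Right gives -4. Proposed Left is best. ✓
Column (type strong), facing Down: Left gives -8, Right gives 8. Proposed Left is not best — profitable deviation exists. ✗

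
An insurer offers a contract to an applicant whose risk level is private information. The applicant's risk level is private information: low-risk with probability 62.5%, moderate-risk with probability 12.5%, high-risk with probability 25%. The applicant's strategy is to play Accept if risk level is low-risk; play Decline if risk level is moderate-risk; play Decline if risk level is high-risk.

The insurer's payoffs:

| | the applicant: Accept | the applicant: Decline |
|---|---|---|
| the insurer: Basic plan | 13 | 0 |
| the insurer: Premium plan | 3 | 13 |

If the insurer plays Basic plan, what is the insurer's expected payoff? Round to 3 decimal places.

E[Basic plan] = 0.625·13 + 0.125·0 + 0.25·0 = 8.125 + 0 + 0 = 8.125

8.125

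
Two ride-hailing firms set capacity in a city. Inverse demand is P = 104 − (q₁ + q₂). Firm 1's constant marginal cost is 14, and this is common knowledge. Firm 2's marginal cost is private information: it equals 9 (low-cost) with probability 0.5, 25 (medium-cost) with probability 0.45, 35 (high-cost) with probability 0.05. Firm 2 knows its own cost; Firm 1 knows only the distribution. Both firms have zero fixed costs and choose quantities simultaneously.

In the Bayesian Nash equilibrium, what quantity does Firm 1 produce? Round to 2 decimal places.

31.17

Each type of Firm 2 best-responds to q₁; Firm 1 best-responds to the expected q₂ over Firm 2's types.
Firm 2 with cost c maximizes (104 − (q₁+q₂) − c)·q₂, giving q₂(c) = (104 − c − q₁)/2.
E[c₂] = 0.5·9 + 0.45·25 + 0.05·35 = 17.5
Firm 1's FOC against E[q₂] yields q₁ = (104 − 2·14 + E[c₂])/3 = (104 − 28 + 17.5)/3 = 31.1667.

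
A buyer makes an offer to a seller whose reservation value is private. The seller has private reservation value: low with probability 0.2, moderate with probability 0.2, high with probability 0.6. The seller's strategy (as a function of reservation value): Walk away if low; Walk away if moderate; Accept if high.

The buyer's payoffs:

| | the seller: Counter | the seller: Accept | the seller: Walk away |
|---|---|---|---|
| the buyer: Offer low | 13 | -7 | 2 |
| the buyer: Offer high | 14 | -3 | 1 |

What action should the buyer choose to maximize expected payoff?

E[Offer low] = 0.2·(2) + 0.2·(2) + 0.6·(-7) = -3.4
E[Offer high] = 0.2·(1) + 0.2·(1) + 0.6·(-3) = -1.4
Best response: Offer high (-1.4 is the largest).

Offer high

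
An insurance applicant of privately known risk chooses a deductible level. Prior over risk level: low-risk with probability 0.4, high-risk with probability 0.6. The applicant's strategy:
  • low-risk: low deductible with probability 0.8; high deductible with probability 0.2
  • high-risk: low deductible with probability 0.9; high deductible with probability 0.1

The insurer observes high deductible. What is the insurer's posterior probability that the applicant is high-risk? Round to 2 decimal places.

0.43

P(high deductible) = 0.4·0.2 + 0.6·0.1 = 0.14
P(high-risk | high deductible) = (0.6·0.1) / 0.14 = 0.06 / 0.14 = 0.428571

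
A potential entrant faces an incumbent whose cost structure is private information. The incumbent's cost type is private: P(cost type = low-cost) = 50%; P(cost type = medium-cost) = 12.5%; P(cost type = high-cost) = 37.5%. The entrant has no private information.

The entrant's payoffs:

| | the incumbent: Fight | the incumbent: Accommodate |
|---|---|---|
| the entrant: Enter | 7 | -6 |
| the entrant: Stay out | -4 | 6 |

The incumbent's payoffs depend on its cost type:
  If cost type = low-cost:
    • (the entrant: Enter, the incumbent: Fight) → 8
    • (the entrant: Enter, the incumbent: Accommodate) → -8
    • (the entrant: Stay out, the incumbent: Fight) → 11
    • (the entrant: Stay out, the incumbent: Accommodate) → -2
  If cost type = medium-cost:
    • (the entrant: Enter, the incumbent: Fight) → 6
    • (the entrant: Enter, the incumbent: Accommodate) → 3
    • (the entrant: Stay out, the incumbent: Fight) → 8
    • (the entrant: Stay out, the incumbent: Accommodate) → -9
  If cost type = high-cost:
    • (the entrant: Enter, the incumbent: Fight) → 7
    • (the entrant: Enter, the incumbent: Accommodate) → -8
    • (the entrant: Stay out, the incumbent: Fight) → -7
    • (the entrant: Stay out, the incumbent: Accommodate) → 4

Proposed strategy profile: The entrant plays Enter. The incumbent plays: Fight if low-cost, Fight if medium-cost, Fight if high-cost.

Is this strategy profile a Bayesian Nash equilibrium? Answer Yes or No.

The entrant plays Enter: E[Enter] = 0.5·(7) + 0.125·(7) + 0.375·(7) = 7; E[Stay out] = -4. Best-responding. ✓
The incumbent (cost type low-cost), facing Enter: Fight gives 8, Accommodate gives -8. Proposed Fight is best. ✓
The incumbent (cost type medium-cost), facing Enter: Fight gives 6, Accommodate gives 3. Proposed Fight is best. ✓
The incumbent (cost type high-cost), facing Enter: Fight gives 7, Accommodate gives -8. Proposed Fight is best. ✓

Yes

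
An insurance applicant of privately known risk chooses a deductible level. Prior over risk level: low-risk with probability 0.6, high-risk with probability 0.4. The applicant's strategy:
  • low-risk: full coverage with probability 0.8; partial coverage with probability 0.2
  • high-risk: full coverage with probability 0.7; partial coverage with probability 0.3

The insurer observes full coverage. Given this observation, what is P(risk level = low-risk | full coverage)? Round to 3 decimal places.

Apply Bayes' rule using the sender's strategy as the likelihood.
P(full coverage) = 0.6·0.8 + 0.4·0.7 = 0.76
P(low-risk | full coverage) = (0.6·0.8) / 0.76 = 0.48 / 0.76 = 0.631579

0.632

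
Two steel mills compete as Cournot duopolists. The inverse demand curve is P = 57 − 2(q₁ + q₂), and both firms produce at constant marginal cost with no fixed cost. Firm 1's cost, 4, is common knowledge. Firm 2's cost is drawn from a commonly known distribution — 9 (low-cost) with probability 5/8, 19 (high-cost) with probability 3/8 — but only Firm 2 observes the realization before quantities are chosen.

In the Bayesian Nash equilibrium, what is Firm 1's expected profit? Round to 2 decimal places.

211.84

Firm 2 with cost c maximizes (57 − 2(q₁+q₂) − c)·q₂, giving q₂(c) = (57 − c − 2q₁)/4.
E[c₂] = 5/8·9 + 3/8·19 = 12.75
Firm 1's FOC against E[q₂] yields q₁ = (57 − 2·4 + E[c₂])/6 = (57 − 8 + 12.75)/6 = 10.2917.
E[P] = 57 − 2·(q₁ + E[q₂]) = 24.5833; Firm 1's expected profit = (E[P] − 4)·q₁ = (24.5833 − 4)·10.2917 = 211.837.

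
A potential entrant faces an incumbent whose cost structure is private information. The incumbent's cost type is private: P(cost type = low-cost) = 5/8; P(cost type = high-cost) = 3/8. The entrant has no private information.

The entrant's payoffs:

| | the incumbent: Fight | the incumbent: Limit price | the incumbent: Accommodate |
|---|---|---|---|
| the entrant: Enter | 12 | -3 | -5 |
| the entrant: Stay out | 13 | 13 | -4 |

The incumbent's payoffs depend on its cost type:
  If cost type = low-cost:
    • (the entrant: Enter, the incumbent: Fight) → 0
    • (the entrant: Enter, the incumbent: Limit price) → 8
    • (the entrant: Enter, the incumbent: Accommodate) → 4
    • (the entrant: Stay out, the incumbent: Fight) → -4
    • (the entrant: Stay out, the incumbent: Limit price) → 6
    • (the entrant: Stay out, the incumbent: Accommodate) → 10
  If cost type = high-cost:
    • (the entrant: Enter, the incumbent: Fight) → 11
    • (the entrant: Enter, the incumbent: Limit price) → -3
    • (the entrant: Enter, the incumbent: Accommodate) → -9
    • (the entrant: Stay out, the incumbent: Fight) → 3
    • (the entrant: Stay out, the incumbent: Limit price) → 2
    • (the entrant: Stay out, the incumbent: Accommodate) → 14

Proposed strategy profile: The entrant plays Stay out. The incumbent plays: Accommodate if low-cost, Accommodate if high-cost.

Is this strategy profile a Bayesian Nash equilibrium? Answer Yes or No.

The entrant plays Stay out: E[Stay out] = 5/8·(-4) + 3/8·(-4) = -4; E[Enter] = -5. Best-responding. ✓
The incumbent (cost type low-cost), facing Stay out: Fight gives -4, Limit price gives 6, Accommodate gives 10. Proposed Accommodate is best. ✓
The incumbent (cost type high-cost), facing Stay out: Fight gives 3, Limit price gives 2, Accommodate gives 14. Proposed Accommodate is best. ✓

Yes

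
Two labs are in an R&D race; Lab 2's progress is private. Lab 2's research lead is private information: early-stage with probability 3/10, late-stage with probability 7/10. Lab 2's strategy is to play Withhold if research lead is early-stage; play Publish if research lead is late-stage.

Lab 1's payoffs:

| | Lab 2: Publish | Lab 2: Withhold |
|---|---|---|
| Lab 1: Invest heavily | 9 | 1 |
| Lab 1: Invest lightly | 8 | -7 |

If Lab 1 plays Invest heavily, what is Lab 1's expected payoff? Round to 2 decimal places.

6.60

Take the expectation over Lab 2's research lead, weighting each type's action by its prior probability.
E[Invest heavily] = 3/10·1 + 7/10·9 = 3/10 + 63/10 = 33/5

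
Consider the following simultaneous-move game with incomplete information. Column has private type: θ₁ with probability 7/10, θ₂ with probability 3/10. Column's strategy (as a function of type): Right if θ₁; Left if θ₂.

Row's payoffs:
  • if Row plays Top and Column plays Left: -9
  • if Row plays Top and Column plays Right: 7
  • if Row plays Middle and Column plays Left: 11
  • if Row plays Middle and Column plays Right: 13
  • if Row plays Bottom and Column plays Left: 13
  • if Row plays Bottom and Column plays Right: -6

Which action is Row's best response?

E[Top] = 7/10·(7) + 3/10·(-9) = 11/5
E[Middle] = 7/10·(13) + 3/10·(11) = 62/5
E[Bottom] = 7/10·(-6) + 3/10·(13) = -3/10
Best response: Middle (62/5 is the largest).

Middle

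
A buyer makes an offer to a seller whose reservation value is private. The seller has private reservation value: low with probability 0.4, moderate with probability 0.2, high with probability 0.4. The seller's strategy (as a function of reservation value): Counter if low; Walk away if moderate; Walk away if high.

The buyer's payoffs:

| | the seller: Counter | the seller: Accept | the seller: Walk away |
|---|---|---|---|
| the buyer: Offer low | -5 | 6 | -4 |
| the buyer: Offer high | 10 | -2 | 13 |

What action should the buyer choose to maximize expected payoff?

Offer high

E[Offer low] = 0.4·(-5) + 0.2·(-4) + 0.4·(-4) = -4.4
E[Offer high] = 0.4·(10) + 0.2·(13) + 0.4·(13) = 11.8
Best response: Offer high (11.8 is the largest).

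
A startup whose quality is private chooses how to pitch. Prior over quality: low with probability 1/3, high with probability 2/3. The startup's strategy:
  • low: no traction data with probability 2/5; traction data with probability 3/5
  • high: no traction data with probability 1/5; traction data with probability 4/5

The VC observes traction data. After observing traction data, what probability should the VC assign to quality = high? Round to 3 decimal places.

0.727

Apply Bayes' rule using the sender's strategy as the likelihood.
P(traction data) = (1/3)·(3/5) + (2/3)·(4/5) = 11/15
P(high | traction data) = ((2/3)·(4/5)) / (11/15) = (8/15) / (11/15) = 8/11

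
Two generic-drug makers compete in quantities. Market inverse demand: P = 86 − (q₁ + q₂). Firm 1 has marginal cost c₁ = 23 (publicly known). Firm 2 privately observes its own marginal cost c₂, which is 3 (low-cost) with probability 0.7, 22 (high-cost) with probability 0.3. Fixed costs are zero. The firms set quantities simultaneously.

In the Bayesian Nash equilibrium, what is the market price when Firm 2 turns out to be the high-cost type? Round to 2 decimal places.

45.88

Firm 2 with cost c maximizes (86 − (q₁+q₂) − c)·q₂, giving q₂(c) = (86 − c − q₁)/2.
E[c₂] = 0.7·3 + 0.3·22 = 8.7
Firm 1's FOC against E[q₂] yields q₁ = (86 − 2·23 + E[c₂])/3 = (86 − 46 + 8.7)/3 = 16.2333.
q₂(high-cost) = 23.8833, so P = 86 − (16.2333 + 23.8833) = 45.8833.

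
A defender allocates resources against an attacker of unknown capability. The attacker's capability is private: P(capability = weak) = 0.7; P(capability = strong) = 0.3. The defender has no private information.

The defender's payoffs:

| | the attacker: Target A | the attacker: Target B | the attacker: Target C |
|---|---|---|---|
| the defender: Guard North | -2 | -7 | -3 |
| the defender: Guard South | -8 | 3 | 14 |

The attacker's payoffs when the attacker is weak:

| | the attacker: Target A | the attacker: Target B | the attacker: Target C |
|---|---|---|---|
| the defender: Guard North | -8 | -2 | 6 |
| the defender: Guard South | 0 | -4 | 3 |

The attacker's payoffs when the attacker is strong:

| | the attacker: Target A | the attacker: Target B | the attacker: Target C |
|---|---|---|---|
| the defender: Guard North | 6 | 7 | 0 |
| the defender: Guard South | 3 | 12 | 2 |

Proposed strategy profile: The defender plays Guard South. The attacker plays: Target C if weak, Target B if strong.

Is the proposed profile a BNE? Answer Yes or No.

Yes

A profile is a BNE iff every type of every player is best-responding given beliefs about the other side.
The defender plays Guard South: E[Guard South] = 0.7·(14) + 0.3·(3) = 10.7; E[Guard North] = -4.2. Best-responding. ✓
The attacker (capability weak), facing Guard South: Target A gives 0, Target B gives -4, Target C gives 3. Proposed Target C is best. ✓
The attacker (capability strong), facing Guard South: Target A gives 3, Target B gives 12, Target C gives 2. Proposed Target B is best. ✓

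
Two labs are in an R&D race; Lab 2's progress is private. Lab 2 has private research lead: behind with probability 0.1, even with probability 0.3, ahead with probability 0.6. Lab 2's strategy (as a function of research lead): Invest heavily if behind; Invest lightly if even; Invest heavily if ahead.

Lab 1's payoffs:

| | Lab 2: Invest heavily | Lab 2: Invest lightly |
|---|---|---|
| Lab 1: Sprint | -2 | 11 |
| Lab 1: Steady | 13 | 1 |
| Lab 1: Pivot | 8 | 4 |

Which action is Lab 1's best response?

E[Sprint] = 0.1·(-2) + 0.3·(11) + 0.6·(-2) = 1.9
E[Steady] = 0.1·(13) + 0.3·(1) + 0.6·(13) = 9.4
E[Pivot] = 0.1·(8) + 0.3·(4) + 0.6·(8) = 6.8
Best response: Steady (9.4 is the largest).

Steady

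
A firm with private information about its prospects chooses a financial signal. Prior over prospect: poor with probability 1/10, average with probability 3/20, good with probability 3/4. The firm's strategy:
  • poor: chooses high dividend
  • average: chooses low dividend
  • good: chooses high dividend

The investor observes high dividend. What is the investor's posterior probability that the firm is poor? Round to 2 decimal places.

0.12

P(high dividend) = (1/10)·1 + (3/20)·0 + (3/4)·1 = 17/20
P(poor | high dividend) = ((1/10)·1) / (17/20) = (1/10) / (17/20) = 2/17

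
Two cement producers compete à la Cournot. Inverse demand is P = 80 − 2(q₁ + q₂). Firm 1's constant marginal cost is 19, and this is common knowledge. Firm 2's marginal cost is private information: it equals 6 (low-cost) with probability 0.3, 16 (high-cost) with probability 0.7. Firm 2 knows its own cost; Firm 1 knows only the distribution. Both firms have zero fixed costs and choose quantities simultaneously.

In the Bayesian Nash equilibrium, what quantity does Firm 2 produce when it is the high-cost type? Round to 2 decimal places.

Each type of Firm 2 best-responds to q₁; Firm 1 best-responds to the expected q₂ over Firm 2's types.
Firm 2 with cost c maximizes (80 − 2(q₁+q₂) − c)·q₂, giving q₂(c) = (80 − c − 2q₁)/4.
E[c₂] = 0.3·6 + 0.7·16 = 13
Firm 1's FOC against E[q₂] yields q₁ = (80 − 2·19 + E[c₂])/6 = (80 − 38 + 13)/6 = 9.16667.
q₂(high-cost) = (80 − 16 − 2·9.16667)/4 = 11.4167.

11.42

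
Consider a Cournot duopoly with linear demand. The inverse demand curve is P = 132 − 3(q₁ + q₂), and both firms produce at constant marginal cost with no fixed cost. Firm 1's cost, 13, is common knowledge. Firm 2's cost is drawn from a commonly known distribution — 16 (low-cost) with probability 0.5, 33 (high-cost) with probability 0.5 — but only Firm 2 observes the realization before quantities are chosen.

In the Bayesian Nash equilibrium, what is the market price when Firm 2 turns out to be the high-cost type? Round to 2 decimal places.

60.75

Type-c best response for Firm 2: q₂(c) = (132 − c)/6 − q₁/2.
Firm 1 maximizes expected profit; its first-order condition is 132 − 6q₁ − 3E[q₂] − 13 = 0.
Substituting E[q₂] and solving: E[c₂] = 24.5, so q₁ = (132 − 2·13 + 24.5)/9 = 14.5.
q₂(high-cost) = 9.25, so P = 132 − 3·(14.5 + 9.25) = 60.75.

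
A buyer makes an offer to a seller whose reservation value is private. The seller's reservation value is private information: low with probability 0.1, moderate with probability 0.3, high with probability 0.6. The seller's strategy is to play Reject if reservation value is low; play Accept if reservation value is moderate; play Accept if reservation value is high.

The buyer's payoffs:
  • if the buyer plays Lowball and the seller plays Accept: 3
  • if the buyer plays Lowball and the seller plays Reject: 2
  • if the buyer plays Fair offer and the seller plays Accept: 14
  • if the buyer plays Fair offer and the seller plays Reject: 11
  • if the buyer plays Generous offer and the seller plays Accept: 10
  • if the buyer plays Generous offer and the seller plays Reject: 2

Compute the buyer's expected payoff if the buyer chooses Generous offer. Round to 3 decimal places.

Take the expectation over the seller's reservation value, weighting each type's action by its prior probability.
E[Generous offer] = 0.1·2 + 0.3·10 + 0.6·10 = 0.2 + 3 + 6 = 9.2

9.200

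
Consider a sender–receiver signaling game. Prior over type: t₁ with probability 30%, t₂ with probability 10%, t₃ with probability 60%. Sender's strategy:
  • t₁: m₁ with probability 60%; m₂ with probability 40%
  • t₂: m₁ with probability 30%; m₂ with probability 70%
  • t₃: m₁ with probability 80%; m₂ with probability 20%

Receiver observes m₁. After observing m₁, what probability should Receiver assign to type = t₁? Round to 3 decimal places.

0.261

P(m₁) = 0.3·0.6 + 0.1·0.3 + 0.6·0.8 = 0.69
P(t₁ | m₁) = (0.3·0.6) / 0.69 = 0.18 / 0.69 = 0.26087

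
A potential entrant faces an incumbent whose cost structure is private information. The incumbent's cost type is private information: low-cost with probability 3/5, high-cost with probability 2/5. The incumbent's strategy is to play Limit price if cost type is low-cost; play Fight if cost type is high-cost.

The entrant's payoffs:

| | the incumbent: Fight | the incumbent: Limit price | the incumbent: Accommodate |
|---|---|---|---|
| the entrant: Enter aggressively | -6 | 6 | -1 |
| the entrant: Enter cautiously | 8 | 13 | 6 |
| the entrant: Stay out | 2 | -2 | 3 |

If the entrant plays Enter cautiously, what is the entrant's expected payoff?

11

Take the expectation over the incumbent's cost type, weighting each type's action by its prior probability.
E[Enter cautiously] = 3/5·13 + 2/5·8 = 39/5 + 16/5 = 11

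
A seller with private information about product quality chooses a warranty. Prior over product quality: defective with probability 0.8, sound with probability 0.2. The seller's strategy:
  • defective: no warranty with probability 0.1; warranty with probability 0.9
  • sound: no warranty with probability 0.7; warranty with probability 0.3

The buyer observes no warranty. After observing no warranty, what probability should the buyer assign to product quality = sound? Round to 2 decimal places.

Apply Bayes' rule using the sender's strategy as the likelihood.
P(no warranty) = 0.8·0.1 + 0.2·0.7 = 0.22
P(sound | no warranty) = (0.2·0.7) / 0.22 = 0.14 / 0.22 = 0.636364

0.64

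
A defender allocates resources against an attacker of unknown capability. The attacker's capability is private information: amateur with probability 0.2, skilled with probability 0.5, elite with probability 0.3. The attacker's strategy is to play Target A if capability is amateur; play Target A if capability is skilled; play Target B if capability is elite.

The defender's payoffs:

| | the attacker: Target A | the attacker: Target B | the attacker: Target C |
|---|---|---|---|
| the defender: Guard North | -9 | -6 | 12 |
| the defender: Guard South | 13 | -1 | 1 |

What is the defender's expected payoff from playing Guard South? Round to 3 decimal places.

E[Guard South] = 0.2·13 + 0.5·13 + 0.3·(-1) = 2.6 + 6.5 + (-0.3) = 8.8

8.800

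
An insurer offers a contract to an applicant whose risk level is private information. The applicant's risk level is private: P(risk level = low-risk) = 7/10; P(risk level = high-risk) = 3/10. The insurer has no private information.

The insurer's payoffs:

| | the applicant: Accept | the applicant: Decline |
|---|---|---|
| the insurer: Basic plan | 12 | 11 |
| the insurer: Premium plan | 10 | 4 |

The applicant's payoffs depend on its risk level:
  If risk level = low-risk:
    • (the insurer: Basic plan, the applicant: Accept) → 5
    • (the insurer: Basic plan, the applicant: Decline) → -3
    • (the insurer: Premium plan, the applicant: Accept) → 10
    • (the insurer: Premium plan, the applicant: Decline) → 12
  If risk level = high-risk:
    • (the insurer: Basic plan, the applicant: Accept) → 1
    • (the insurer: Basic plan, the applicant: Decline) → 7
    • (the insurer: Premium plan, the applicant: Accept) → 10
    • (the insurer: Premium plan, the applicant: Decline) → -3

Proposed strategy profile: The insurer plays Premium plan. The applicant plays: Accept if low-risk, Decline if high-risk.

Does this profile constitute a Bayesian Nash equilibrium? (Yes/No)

No

The insurer plays Premium plan: E[Premium plan] = 7/10·(10) + 3/10·(4) = 41/5; E[Basic plan] = 117/10. Not best-responding. ✗
The applicant (risk level low-risk), facing Premium plan: Accept gives 10, Decline gives 12. Proposed Accept is not best — profitable deviation exists. ✗
The applicant (risk level high-risk), facing Premium plan: Accept gives 10, Decline gives -3. Proposed Decline is not best — profitable deviation exists. ✗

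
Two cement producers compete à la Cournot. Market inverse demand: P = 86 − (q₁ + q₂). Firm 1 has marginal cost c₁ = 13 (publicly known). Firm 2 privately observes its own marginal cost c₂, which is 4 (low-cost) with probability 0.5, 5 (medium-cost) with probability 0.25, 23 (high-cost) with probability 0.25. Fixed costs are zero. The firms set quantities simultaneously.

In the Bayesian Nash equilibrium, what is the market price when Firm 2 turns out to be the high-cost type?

Type-c best response for Firm 2: q₂(c) = (86 − c)/2 − q₁/2.
Firm 1 maximizes expected profit; its first-order condition is 86 − 2q₁ − E[q₂] − 13 = 0.
Substituting E[q₂] and solving: E[c₂] = 9, so q₁ = (86 − 2·13 + 9)/3 = 23.
q₂(high-cost) = 20, so P = 86 − (23 + 20) = 43.

43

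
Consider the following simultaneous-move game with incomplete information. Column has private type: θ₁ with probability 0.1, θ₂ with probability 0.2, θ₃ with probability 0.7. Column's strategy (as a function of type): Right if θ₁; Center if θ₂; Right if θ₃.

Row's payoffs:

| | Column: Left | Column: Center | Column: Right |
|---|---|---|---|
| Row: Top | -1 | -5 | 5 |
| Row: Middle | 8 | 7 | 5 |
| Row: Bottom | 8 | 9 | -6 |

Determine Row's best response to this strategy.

E[Top] = 0.1·(5) + 0.2·(-5) + 0.7·(5) = 3
E[Middle] = 0.1·(5) + 0.2·(7) + 0.7·(5) = 5.4
E[Bottom] = 0.1·(-6) + 0.2·(9) + 0.7·(-6) = -3
Best response: Middle (5.4 is the largest).

Middle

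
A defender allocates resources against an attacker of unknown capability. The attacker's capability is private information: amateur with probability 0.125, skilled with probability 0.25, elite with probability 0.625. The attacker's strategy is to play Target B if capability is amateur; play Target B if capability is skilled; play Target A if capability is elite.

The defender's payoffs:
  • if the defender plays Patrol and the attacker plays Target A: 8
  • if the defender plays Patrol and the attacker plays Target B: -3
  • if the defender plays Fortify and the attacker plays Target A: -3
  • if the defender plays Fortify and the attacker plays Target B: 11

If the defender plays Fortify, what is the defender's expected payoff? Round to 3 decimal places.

2.250

E[Fortify] = 0.125·11 + 0.25·11 + 0.625·(-3) = 1.375 + 2.75 + (-1.875) = 2.25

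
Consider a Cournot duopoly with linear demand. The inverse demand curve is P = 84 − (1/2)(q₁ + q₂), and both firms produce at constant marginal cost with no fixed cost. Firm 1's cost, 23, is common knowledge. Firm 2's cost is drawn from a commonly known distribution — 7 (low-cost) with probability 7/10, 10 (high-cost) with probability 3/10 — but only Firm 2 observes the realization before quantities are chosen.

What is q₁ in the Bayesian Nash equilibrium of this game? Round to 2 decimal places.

Type-c best response for Firm 2: q₂(c) = (84 − c) − q₁/2.
Firm 1 maximizes expected profit; its first-order condition is 84 − q₁ − (1/2)E[q₂] − 23 = 0.
Substituting E[q₂] and solving: E[c₂] = 7.9, so q₁ = (84 − 2·23 + 7.9)/(3/2) = 30.6.

30.60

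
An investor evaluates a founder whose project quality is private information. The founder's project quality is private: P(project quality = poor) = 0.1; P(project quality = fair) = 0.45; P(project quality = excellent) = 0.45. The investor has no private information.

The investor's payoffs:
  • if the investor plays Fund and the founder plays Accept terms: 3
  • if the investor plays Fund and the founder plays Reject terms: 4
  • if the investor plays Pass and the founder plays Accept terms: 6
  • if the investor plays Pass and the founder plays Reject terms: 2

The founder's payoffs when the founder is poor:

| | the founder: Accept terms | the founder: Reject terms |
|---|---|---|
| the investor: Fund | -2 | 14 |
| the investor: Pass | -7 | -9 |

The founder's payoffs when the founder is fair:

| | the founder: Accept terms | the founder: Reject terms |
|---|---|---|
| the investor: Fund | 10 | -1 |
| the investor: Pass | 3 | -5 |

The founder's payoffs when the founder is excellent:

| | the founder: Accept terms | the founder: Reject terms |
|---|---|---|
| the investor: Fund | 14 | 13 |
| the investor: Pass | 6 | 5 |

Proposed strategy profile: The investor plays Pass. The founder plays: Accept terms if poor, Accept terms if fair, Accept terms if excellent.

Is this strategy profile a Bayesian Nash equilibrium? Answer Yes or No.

The investor plays Pass: E[Pass] = 0.1·(6) + 0.45·(6) + 0.45·(6) = 6; E[Fund] = 3. Best-responding. ✓
The founder (project quality poor), facing Pass: Accept terms gives -7, Reject terms gives -9. Proposed Accept terms is best. ✓
The founder (project quality fair), facing Pass: Accept terms gives 3, Reject terms gives -5. Proposed Accept terms is best. ✓
The founder (project quality excellent), facing Pass: Accept terms gives 6, Reject terms gives 5. Proposed Accept terms is best. ✓

Yes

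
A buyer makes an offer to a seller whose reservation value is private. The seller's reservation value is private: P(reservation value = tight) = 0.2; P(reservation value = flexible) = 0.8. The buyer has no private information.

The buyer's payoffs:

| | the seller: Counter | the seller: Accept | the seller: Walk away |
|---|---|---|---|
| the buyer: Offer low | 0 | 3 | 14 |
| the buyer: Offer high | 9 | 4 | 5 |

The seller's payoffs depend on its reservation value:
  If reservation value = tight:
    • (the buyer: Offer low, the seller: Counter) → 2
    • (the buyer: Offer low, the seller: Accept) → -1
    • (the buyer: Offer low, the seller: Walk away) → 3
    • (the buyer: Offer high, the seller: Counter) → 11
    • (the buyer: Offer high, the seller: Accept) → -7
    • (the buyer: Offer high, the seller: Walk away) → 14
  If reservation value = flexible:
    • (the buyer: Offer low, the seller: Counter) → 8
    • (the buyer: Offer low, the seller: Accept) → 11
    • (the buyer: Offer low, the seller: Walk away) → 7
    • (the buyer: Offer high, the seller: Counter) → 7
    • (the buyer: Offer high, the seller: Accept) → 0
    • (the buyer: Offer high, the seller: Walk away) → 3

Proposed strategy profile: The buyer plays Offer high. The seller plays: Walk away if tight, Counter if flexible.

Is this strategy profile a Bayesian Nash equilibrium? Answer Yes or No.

The buyer plays Offer high: E[Offer high] = 0.2·(5) + 0.8·(9) = 8.2; E[Offer low] = 2.8. Best-responding. ✓
The seller (reservation value tight), facing Offer high: Counter gives 11, Accept gives -7, Walk away gives 14. Proposed Walk away is best. ✓
The seller (reservation value flexible), facing Offer high: Counter gives 7, Accept gives 0, Walk away gives 3. Proposed Counter is best. ✓

Yes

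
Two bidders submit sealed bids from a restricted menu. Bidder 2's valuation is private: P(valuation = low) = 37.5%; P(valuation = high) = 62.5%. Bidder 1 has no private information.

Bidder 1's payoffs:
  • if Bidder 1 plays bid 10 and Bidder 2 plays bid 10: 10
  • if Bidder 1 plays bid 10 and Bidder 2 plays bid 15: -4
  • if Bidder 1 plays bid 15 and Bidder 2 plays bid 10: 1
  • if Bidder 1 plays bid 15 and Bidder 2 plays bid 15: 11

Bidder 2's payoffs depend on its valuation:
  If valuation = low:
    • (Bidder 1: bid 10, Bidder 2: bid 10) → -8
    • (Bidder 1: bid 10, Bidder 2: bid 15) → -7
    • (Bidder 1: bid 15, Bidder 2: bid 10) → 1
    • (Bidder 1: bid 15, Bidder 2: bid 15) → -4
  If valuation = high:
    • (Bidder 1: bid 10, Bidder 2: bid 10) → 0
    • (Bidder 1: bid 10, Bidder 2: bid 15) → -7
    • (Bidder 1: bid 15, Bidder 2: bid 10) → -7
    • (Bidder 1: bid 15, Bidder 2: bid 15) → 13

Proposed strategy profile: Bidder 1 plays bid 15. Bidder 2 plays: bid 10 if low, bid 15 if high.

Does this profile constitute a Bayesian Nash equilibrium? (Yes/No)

Yes

A profile is a BNE iff every type of every player is best-responding given beliefs about the other side.
Bidder 1 plays bid 15: E[bid 15] = 0.375·(1) + 0.625·(11) = 7.25; E[bid 10] = 1.25. Best-responding. ✓
Bidder 2 (valuation low), facing bid 15: bid 10 gives 1, bid 15 gives -4. Proposed bid 10 is best. ✓
Bidder 2 (valuation high), facing bid 15: bid 10 gives -7, bid 15 gives 13. Proposed bid 15 is best. ✓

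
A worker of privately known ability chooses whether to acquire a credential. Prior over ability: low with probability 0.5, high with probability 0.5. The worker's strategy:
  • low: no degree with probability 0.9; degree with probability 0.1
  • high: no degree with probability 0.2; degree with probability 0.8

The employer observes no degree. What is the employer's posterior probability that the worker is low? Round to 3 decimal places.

0.818

Apply Bayes' rule using the sender's strategy as the likelihood.
P(no degree) = 0.5·0.9 + 0.5·0.2 = 0.55
P(low | no degree) = (0.5·0.9) / 0.55 = 0.45 / 0.55 = 0.818182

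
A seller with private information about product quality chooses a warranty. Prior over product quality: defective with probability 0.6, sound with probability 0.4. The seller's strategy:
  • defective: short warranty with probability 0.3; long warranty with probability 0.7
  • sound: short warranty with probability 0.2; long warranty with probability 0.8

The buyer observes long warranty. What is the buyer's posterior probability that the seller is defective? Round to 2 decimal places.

P(long warranty) = 0.6·0.7 + 0.4·0.8 = 0.74
P(defective | long warranty) = (0.6·0.7) / 0.74 = 0.42 / 0.74 = 0.567568

0.57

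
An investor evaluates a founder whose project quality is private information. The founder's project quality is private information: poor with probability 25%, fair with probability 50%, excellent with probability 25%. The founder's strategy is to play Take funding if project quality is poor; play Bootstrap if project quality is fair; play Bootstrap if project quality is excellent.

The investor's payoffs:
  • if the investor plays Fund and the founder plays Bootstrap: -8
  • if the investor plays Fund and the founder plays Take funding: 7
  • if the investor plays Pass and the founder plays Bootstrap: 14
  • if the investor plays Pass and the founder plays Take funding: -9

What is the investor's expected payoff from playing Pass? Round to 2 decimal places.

Take the expectation over the founder's project quality, weighting each type's action by its prior probability.
E[Pass] = 0.25·(-9) + 0.5·14 + 0.25·14 = (-2.25) + 7 + 3.5 = 8.25

8.25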